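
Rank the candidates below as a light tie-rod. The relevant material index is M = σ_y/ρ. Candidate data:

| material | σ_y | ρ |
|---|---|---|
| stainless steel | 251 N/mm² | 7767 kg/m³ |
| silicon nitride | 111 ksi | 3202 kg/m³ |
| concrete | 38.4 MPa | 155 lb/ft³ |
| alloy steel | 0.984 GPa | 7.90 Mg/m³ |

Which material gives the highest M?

silicon nitride

Convert each candidate to consistent units, then evaluate M:
  stainless steel: σ_y = 251.0 MPa, ρ = 7767 kg/m³
  silicon nitride: σ_y = 765.3 MPa, ρ = 3202 kg/m³
  concrete: σ_y = 38.40 MPa, ρ = 2483 kg/m³
  alloy steel: σ_y = 984.0 MPa, ρ = 7900 kg/m³
  silicon nitride: M = 239 kN·m/kg
  alloy steel: M = 125 kN·m/kg
  stainless steel: M = 32.3 kN·m/kg
  concrete: M = 15.5 kN·m/kg
Silicon nitride has the largest M.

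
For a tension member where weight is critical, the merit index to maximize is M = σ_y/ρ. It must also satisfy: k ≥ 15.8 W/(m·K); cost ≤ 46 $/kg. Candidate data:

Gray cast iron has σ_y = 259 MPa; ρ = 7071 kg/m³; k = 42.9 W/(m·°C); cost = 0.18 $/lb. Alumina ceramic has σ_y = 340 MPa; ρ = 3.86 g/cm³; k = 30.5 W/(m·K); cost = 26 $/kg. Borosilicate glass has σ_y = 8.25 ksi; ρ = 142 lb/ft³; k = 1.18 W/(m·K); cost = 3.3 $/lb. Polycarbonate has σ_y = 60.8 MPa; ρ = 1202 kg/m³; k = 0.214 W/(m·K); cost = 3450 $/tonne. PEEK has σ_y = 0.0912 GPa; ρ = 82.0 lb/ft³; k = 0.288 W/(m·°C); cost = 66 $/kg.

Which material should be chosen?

Screen on constraints: k ≥ 15.8 W/(m·K); cost ≤ 46 $/kg. Survivors: gray cast iron, alumina ceramic.
In SI units:
  gray cast iron: σ_y = 259.0 MPa, ρ = 7071 kg/m³
  alumina ceramic: σ_y = 340.0 MPa, ρ = 3860 kg/m³
  alumina ceramic: M = 88.1 kN·m/kg
  gray cast iron: M = 36.6 kN·m/kg
Alumina ceramic has the largest M.

alumina ceramic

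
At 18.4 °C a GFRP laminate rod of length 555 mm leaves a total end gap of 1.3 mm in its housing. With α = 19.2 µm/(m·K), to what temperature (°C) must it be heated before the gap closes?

140 °C

α·L₀·ΔT = 1.3 mm ⇒ ΔT = 1.3 / (19.2×10⁻⁶ × 555.0) = 122.0 K.
T = 18.4 + 122.0 = 140.4 °C.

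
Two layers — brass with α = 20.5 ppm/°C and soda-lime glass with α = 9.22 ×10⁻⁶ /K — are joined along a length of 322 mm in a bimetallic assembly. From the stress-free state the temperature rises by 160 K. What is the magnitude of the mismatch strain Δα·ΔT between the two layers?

Δα = |20.5 − 9.22|×10⁻⁶/K = 11.3×10⁻⁶/K.
Mismatch strain = Δα·ΔT = 11.3×10⁻⁶ × 160.0 = 1.80×10⁻³.

1.80×10⁻³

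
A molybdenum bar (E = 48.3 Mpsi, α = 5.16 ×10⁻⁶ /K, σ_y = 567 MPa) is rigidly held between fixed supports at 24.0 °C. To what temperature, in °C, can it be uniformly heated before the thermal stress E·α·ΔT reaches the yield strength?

E = 48.3 Mpsi = 333.0 GPa.
E·α·ΔT = 567.0 MPa ⇒ ΔT = 567.0 / (333.0×10³ × 5.16×10⁻⁶) = 330.0 K.
T = 24.0 + 330.0 = 354.0 °C.

354 °C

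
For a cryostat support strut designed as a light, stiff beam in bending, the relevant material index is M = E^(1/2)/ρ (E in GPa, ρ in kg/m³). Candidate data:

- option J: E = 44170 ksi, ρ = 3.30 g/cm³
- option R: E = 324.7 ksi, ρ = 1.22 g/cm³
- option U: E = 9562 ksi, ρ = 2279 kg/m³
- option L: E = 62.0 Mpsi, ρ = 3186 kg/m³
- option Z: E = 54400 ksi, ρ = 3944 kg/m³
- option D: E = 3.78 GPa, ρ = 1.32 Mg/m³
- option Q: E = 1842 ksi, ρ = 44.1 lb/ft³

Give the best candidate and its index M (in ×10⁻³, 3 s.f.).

In SI units:
  option J: E = 304.5 GPa, ρ = 3300 kg/m³
  option R: E = 2.239 GPa, ρ = 1220 kg/m³
  option U: E = 65.93 GPa, ρ = 2279 kg/m³
  option L: E = 427.5 GPa, ρ = 3186 kg/m³
  option Z: E = 375.1 GPa, ρ = 3944 kg/m³
  option D: E = 3.780 GPa, ρ = 1320 kg/m³
  option Q: E = 12.70 GPa, ρ = 706.4 kg/m³
  option L: M = 6.49×10⁻³
  option J: M = 5.29×10⁻³
  option Q: M = 5.04×10⁻³
  option Z: M = 4.91×10⁻³
  option U: M = 3.56×10⁻³
  option D: M = 1.47×10⁻³
  option R: M = 1.23×10⁻³
The maximum is for option L.

option L, M = 6.49×10⁻³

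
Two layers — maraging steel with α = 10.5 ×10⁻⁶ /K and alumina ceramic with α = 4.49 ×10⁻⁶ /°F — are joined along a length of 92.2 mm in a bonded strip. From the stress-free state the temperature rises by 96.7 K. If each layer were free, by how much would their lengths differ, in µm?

alumina ceramic: α = 4.49×10⁻⁶/°F × 9/5 = 8.08×10⁻⁶/K.
Δα = |10.5 − 8.08|×10⁻⁶/K = 2.42×10⁻⁶/K.
ΔL_mismatch = Δα·L·ΔT = 2.42×10⁻⁶ × 92.2 mm × 96.7 K = 21.6 µm.

21.6 µm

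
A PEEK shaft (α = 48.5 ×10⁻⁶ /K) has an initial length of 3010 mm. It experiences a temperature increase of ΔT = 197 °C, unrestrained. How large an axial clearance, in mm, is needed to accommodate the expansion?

28.8 mm

ΔL = α·L₀·ΔT = 48.5×10⁻⁶ × 3010 mm × 197.0 K = 28.8 mm.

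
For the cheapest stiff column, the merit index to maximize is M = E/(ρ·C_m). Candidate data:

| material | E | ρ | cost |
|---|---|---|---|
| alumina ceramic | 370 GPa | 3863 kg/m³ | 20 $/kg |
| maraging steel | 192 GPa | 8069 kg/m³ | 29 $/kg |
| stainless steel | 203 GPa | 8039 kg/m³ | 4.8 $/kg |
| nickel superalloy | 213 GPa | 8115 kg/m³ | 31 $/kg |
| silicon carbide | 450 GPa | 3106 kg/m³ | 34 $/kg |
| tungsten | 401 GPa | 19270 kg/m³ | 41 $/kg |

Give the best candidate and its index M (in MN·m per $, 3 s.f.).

stainless steel, M = 5.26 MN·m per $

Computing M directly (units already consistent):
  stainless steel: M = 5.26 MN·m per $
  alumina ceramic: M = 4.79 MN·m per $
  silicon carbide: M = 4.26 MN·m per $
  nickel superalloy: M = 0.847 MN·m per $
  maraging steel: M = 0.821 MN·m per $
  tungsten: M = 0.508 MN·m per $
Stainless steel ranks first.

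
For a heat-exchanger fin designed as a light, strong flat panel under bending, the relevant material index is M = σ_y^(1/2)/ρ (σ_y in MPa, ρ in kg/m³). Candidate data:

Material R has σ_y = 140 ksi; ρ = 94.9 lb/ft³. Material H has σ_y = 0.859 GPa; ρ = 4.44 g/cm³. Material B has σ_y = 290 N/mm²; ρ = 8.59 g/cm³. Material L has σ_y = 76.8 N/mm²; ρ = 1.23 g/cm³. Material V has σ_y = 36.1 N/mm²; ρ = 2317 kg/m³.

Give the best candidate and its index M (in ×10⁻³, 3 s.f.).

material R, M = 20.4×10⁻³

Convert each candidate to consistent units, then evaluate M:
  material R: σ_y = 965.3 MPa, ρ = 1520 kg/m³
  material H: σ_y = 859.0 MPa, ρ = 4440 kg/m³
  material B: σ_y = 290.0 MPa, ρ = 8590 kg/m³
  material L: σ_y = 76.80 MPa, ρ = 1230 kg/m³
  material V: σ_y = 36.10 MPa, ρ = 2317 kg/m³
  material R: M = 20.4×10⁻³
  material L: M = 7.12×10⁻³
  material H: M = 6.60×10⁻³
  material V: M = 2.59×10⁻³
  material B: M = 1.98×10⁻³
Material R has the largest M.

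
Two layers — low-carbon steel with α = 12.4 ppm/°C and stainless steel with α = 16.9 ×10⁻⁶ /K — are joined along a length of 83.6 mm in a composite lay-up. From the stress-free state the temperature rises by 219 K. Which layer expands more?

α(low-carbon steel) = 12.4×10⁻⁶/K vs α(stainless steel) = 16.9×10⁻⁶/K.
Higher α expands more for the same ΔT: stainless steel.

stainless steel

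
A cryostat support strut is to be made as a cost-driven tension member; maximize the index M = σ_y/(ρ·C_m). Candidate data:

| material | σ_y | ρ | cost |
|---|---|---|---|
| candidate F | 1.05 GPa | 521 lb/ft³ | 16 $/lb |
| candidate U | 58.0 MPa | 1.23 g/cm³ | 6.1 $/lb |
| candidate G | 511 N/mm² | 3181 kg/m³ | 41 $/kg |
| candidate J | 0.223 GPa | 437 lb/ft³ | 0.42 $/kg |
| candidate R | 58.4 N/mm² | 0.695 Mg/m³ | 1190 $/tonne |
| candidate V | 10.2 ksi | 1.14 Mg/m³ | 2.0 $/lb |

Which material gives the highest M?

Putting every candidate on a common basis:
  candidate F: σ_y = 1050 MPa, ρ = 8346 kg/m³, cost = 35.27 $/kg
  candidate U: σ_y = 58.00 MPa, ρ = 1230 kg/m³, cost = 13.45 $/kg
  candidate G: σ_y = 511.0 MPa, ρ = 3181 kg/m³, cost = 41.00 $/kg
  candidate J: σ_y = 223.0 MPa, ρ = 7000 kg/m³, cost = 0.4200 $/kg
  candidate R: σ_y = 58.40 MPa, ρ = 695.0 kg/m³, cost = 1.190 $/kg
  candidate V: σ_y = 70.33 MPa, ρ = 1140 kg/m³, cost = 4.409 $/kg
  candidate J: M = 75.8 kN·m per $
  candidate R: M = 70.6 kN·m per $
  candidate V: M = 14.0 kN·m per $
  candidate G: M = 3.92 kN·m per $
  candidate F: M = 3.57 kN·m per $
  candidate U: M = 3.51 kN·m per $
The maximum is for candidate J.

candidate J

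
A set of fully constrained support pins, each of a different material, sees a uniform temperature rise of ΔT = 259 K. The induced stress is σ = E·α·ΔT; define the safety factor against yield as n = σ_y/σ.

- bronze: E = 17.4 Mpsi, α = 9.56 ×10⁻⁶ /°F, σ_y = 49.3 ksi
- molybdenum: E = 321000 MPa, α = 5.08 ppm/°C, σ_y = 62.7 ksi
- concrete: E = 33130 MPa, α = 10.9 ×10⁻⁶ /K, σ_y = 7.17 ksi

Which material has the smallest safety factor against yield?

concrete

In consistent units (E in GPa, α in ×10⁻⁶/K, σ_y in MPa):
  bronze: E = 120.0, α = 17.2, σ_y = 339.9 → σ = 535 MPa, n = 0.636
  molybdenum: E = 321.0, α = 5.08, σ_y = 432.3 → σ = 422 MPa, n = 1.02
  concrete: E = 33.13, α = 10.9, σ_y = 49.44 → σ = 93.5 MPa, n = 0.529
Smallest n: concrete with n = 0.529.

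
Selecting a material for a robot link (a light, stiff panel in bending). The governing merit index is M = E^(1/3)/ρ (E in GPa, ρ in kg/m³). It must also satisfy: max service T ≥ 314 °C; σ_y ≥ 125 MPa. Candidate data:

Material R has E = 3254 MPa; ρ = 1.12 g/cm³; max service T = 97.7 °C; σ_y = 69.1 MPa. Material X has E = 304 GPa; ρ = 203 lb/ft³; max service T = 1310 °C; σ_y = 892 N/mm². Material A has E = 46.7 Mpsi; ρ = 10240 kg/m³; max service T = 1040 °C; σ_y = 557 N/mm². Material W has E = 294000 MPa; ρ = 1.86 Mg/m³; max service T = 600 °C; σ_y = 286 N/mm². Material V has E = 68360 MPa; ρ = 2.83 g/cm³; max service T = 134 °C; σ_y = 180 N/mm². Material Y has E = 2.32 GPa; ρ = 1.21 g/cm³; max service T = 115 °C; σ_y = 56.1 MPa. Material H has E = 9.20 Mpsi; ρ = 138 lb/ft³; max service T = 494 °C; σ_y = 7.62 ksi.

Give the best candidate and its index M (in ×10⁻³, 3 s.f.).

material W, M = 3.57×10⁻³

Screen on constraints: max service T ≥ 314 °C; σ_y ≥ 125 MPa. Survivors: material X, material A, material W.
Convert each candidate to consistent units, then evaluate M:
  material X: E = 304.0 GPa, ρ = 3252 kg/m³
  material A: E = 322.0 GPa, ρ = 10240 kg/m³
  material W: E = 294.0 GPa, ρ = 1860 kg/m³
  material W: M = 3.57×10⁻³
  material X: M = 2.07×10⁻³
  material A: M = 0.669×10⁻³
The maximum is for material W.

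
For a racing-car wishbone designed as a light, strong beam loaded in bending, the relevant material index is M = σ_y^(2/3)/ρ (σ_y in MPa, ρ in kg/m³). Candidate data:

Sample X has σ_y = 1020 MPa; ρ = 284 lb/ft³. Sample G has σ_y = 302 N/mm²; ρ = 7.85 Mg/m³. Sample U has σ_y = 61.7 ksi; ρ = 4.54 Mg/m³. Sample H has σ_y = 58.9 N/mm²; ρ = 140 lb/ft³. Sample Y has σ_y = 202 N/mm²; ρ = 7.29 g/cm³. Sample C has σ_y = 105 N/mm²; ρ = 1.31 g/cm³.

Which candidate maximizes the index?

sample X

Putting every candidate on a common basis:
  sample X: σ_y = 1020 MPa, ρ = 4549 kg/m³
  sample G: σ_y = 302.0 MPa, ρ = 7850 kg/m³
  sample U: σ_y = 425.4 MPa, ρ = 4540 kg/m³
  sample H: σ_y = 58.90 MPa, ρ = 2243 kg/m³
  sample Y: σ_y = 202.0 MPa, ρ = 7290 kg/m³
  sample C: σ_y = 105.0 MPa, ρ = 1310 kg/m³
  sample X: M = 22.3×10⁻³
  sample C: M = 17.0×10⁻³
  sample U: M = 12.5×10⁻³
  sample H: M = 6.75×10⁻³
  sample G: M = 5.73×10⁻³
  sample Y: M = 4.72×10⁻³
The maximum is for sample X.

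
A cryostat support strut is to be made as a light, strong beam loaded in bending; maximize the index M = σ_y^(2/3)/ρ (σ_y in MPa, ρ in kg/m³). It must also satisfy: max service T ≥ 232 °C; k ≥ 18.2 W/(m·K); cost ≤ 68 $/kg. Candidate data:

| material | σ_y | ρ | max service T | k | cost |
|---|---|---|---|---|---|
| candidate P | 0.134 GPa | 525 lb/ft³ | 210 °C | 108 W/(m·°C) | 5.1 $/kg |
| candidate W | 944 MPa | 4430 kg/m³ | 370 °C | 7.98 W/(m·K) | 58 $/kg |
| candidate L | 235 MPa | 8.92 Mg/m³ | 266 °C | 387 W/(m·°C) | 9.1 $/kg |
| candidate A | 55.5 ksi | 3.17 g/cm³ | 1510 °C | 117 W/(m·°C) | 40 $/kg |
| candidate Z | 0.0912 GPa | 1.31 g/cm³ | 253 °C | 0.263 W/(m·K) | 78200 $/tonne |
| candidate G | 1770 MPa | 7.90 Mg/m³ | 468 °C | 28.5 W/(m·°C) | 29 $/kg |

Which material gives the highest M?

candidate G

Screen on constraints: max service T ≥ 232 °C; k ≥ 18.2 W/(m·K); cost ≤ 68 $/kg. Survivors: candidate L, candidate A, candidate G.
Normalizing units and computing the index:
  candidate L: σ_y = 235.0 MPa, ρ = 8920 kg/m³
  candidate A: σ_y = 382.7 MPa, ρ = 3170 kg/m³
  candidate G: σ_y = 1770 MPa, ρ = 7900 kg/m³
  candidate G: M = 18.5×10⁻³
  candidate A: M = 16.6×10⁻³
  candidate L: M = 4.27×10⁻³
Candidate G ranks first.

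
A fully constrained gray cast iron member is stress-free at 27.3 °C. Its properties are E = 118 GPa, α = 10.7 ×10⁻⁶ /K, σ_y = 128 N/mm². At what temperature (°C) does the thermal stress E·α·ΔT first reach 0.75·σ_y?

103 °C

σ_y = 128 N/mm² = 128.0 MPa.
E·α·ΔT = 96.00 MPa ⇒ ΔT = 96.00 / (118.0×10³ × 10.7×10⁻⁶) = 76.03 K.
T = 27.3 + 76.03 = 103.3 °C.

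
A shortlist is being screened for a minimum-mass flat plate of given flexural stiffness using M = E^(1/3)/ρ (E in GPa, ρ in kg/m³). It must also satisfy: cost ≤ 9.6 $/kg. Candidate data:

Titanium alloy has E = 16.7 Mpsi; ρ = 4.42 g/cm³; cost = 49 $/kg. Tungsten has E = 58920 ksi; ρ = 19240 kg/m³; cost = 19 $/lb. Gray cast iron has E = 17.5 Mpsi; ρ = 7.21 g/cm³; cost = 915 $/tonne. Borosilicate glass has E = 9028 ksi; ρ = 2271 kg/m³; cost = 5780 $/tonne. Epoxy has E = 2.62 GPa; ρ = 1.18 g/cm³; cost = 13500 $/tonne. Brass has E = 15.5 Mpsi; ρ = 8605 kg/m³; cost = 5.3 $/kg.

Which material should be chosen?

Screen on constraints: cost ≤ 9.6 $/kg. Survivors: gray cast iron, borosilicate glass, brass.
Normalizing units and computing the index:
  gray cast iron: E = 120.7 GPa, ρ = 7210 kg/m³
  borosilicate glass: E = 62.25 GPa, ρ = 2271 kg/m³
  brass: E = 106.9 GPa, ρ = 8605 kg/m³
  borosilicate glass: M = 1.75×10⁻³
  gray cast iron: M = 0.685×10⁻³
  brass: M = 0.551×10⁻³
Borosilicate glass ranks first.

borosilicate glass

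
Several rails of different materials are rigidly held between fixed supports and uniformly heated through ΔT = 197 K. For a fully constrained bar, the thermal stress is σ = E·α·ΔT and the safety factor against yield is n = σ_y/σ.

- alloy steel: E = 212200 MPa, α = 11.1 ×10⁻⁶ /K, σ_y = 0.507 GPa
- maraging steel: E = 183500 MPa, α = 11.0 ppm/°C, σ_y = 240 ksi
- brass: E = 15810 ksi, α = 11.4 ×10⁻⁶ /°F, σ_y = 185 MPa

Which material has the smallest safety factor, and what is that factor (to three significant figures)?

brass, n = 0.420

Converting E to GPa, α to ×10⁻⁶/K, σ_y to MPa, then σ and n for each:
  alloy steel: E = 212.2, α = 11.1, σ_y = 507.0 → σ = 464 MPa, n = 1.09
  maraging steel: E = 183.5, α = 11.0, σ_y = 1655 → σ = 398 MPa, n = 4.16
  brass: E = 109.0, α = 20.5, σ_y = 185.0 → σ = 441 MPa, n = 0.420
Smallest n: brass with n = 0.420.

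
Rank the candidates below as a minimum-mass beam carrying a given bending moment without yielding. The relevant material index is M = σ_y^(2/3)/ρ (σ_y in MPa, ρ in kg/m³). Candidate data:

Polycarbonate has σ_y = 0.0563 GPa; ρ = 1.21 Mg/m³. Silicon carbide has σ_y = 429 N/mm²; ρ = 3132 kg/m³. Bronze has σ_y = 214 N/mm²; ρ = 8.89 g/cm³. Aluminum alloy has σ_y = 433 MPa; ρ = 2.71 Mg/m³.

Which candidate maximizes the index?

aluminum alloy

Putting every candidate on a common basis:
  polycarbonate: σ_y = 56.30 MPa, ρ = 1210 kg/m³
  silicon carbide: σ_y = 429.0 MPa, ρ = 3132 kg/m³
  bronze: σ_y = 214.0 MPa, ρ = 8890 kg/m³
  aluminum alloy: σ_y = 433.0 MPa, ρ = 2710 kg/m³
  aluminum alloy: M = 21.1×10⁻³
  silicon carbide: M = 18.2×10⁻³
  polycarbonate: M = 12.1×10⁻³
  bronze: M = 4.02×10⁻³
Aluminum alloy ranks first.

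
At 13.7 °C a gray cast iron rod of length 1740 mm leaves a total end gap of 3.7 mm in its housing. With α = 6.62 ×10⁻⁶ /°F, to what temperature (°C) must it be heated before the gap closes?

α = 6.62×10⁻⁶/°F × 9/5 = 11.9×10⁻⁶/K.
α·L₀·ΔT = 3.7 mm ⇒ ΔT = 3.7 / (11.9×10⁻⁶ × 1740.0) = 178.5 K.
T = 13.7 + 178.5 = 192.2 °C.

192 °C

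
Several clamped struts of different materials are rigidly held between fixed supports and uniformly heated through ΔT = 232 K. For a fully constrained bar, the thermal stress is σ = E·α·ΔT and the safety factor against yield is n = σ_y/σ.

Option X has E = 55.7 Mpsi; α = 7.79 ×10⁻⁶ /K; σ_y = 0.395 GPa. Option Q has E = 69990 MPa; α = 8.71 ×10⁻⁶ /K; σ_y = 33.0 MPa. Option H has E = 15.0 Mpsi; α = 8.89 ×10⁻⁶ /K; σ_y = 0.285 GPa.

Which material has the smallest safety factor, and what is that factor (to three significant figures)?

option Q, n = 0.233

With everything in SI (GPa, ×10⁻⁶/K, MPa):
  option X: E = 384.0, α = 7.79, σ_y = 395.0 → σ = 694 MPa, n = 0.569
  option Q: E = 69.99, α = 8.71, σ_y = 33.00 → σ = 141 MPa, n = 0.233
  option H: E = 103.4, α = 8.89, σ_y = 285.0 → σ = 213 MPa, n = 1.34
The minimum is option Q at n = 0.233.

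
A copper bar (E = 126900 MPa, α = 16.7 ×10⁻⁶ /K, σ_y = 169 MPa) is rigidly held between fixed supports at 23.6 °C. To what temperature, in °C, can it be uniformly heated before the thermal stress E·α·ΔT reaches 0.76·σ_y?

E = 126900 MPa = 126.9 GPa.
E·α·ΔT = 128.4 MPa ⇒ ΔT = 128.4 / (126.9×10³ × 16.7×10⁻⁶) = 60.61 K.
T = 23.6 + 60.61 = 84.21 °C.

84.2 °C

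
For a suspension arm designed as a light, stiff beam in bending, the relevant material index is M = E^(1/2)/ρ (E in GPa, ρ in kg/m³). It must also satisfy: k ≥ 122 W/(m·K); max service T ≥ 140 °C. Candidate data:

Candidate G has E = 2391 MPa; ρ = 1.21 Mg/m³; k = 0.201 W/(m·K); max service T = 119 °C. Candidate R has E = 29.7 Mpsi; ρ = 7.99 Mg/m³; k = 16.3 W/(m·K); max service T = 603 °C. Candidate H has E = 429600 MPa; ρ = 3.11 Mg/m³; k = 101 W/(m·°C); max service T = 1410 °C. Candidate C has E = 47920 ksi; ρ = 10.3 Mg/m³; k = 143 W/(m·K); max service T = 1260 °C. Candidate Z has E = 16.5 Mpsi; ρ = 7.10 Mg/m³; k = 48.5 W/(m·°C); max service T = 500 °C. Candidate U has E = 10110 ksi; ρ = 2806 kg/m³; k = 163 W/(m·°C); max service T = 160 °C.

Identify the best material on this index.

candidate U

Screen on constraints: k ≥ 122 W/(m·K); max service T ≥ 140 °C. Survivors: candidate C, candidate U.
Putting every candidate on a common basis:
  candidate C: E = 330.4 GPa, ρ = 10300 kg/m³
  candidate U: E = 69.71 GPa, ρ = 2806 kg/m³
  candidate U: M = 2.98×10⁻³
  candidate C: M = 1.76×10⁻³
Candidate U has the largest M.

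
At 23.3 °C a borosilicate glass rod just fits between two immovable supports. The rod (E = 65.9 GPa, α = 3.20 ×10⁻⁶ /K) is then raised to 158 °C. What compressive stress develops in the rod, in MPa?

28.4 MPa

ΔT = 134.7 K. Constrained thermal stress σ = E·α·ΔT = 65.90×10³ MPa × 3.20×10⁻⁶ × 134.7 = 28.4 MPa (compressive).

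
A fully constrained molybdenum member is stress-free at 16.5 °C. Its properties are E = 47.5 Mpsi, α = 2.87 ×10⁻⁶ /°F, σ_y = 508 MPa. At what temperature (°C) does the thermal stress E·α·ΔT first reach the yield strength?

317 °C

E = 47.5 Mpsi = 327.5 GPa.
α = 2.87×10⁻⁶/°F × 9/5 = 5.17×10⁻⁶/K.
E·α·ΔT = 508.0 MPa ⇒ ΔT = 508.0 / (327.5×10³ × 5.17×10⁻⁶) = 300.3 K.
T = 16.5 + 300.3 = 316.8 °C.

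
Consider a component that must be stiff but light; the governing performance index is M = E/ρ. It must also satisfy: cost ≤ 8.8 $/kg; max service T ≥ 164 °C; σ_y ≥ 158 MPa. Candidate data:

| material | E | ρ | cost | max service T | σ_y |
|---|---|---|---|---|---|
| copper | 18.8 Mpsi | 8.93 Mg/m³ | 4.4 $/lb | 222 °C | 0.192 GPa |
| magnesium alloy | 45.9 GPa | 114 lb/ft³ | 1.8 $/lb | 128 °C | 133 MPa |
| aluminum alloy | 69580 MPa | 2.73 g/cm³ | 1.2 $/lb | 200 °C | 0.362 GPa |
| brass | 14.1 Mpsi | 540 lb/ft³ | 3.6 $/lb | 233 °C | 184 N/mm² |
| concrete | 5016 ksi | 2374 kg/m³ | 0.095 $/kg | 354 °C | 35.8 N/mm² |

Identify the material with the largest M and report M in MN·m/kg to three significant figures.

aluminum alloy, M = 25.5 MN·m/kg

Screen on constraints: cost ≤ 8.8 $/kg; max service T ≥ 164 °C; σ_y ≥ 158 MPa. Survivors: aluminum alloy, brass.
Normalizing units and computing the index:
  aluminum alloy: E = 69.58 GPa, ρ = 2730 kg/m³
  brass: E = 97.22 GPa, ρ = 8650 kg/m³
  aluminum alloy: M = 25.5 MN·m/kg
  brass: M = 11.2 MN·m/kg
Highest index: aluminum alloy.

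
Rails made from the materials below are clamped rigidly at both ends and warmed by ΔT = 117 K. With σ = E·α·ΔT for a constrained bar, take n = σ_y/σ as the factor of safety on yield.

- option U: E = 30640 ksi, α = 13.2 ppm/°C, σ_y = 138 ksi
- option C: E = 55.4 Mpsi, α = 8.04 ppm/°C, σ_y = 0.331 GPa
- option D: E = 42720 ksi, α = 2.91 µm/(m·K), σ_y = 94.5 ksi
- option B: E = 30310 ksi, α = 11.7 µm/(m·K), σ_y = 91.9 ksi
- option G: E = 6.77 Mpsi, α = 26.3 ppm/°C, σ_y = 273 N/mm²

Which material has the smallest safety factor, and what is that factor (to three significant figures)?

With everything in SI (GPa, ×10⁻⁶/K, MPa):
  option U: E = 211.3, α = 13.2, σ_y = 951.5 → σ = 326 MPa, n = 2.92
  option C: E = 382.0, α = 8.04, σ_y = 331.0 → σ = 359 MPa, n = 0.921
  option D: E = 294.5, α = 2.91, σ_y = 651.6 → σ = 100 MPa, n = 6.50
  option B: E = 209.0, α = 11.7, σ_y = 633.6 → σ = 286 MPa, n = 2.21
  option G: E = 46.68, α = 26.3, σ_y = 273.0 → σ = 144 MPa, n = 1.90
Smallest n: option C with n = 0.921.

option C, n = 0.921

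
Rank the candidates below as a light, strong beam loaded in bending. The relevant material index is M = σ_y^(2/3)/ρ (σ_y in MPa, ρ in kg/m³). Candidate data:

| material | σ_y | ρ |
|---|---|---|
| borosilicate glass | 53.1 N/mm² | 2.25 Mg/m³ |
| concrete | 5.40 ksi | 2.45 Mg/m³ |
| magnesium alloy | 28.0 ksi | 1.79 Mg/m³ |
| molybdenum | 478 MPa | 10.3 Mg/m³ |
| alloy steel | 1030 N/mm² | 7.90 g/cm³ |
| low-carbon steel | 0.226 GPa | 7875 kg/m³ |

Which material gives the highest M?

Putting every candidate on a common basis:
  borosilicate glass: σ_y = 53.10 MPa, ρ = 2250 kg/m³
  concrete: σ_y = 37.23 MPa, ρ = 2450 kg/m³
  magnesium alloy: σ_y = 193.1 MPa, ρ = 1790 kg/m³
  molybdenum: σ_y = 478.0 MPa, ρ = 10300 kg/m³
  alloy steel: σ_y = 1030 MPa, ρ = 7900 kg/m³
  low-carbon steel: σ_y = 226.0 MPa, ρ = 7875 kg/m³
  magnesium alloy: M = 18.7×10⁻³
  alloy steel: M = 12.9×10⁻³
  borosilicate glass: M = 6.28×10⁻³
  molybdenum: M = 5.94×10⁻³
  low-carbon steel: M = 4.71×10⁻³
  concrete: M = 4.55×10⁻³
Highest index: magnesium alloy.

magnesium alloy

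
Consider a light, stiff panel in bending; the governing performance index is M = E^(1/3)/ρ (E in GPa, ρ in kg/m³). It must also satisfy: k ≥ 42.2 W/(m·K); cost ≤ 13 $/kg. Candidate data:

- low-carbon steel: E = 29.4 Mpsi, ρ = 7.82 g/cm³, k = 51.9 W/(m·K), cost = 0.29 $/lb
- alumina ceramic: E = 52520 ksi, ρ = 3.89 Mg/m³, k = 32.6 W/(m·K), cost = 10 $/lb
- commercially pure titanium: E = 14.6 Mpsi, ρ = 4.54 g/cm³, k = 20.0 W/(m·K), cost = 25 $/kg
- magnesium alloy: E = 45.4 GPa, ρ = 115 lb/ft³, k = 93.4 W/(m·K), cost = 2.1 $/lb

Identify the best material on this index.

magnesium alloy

Screen on constraints: k ≥ 42.2 W/(m·K); cost ≤ 13 $/kg. Survivors: low-carbon steel, magnesium alloy.
In SI units:
  low-carbon steel: E = 202.7 GPa, ρ = 7820 kg/m³
  magnesium alloy: E = 45.40 GPa, ρ = 1842 kg/m³
  magnesium alloy: M = 1.94×10⁻³
  low-carbon steel: M = 0.751×10⁻³
Magnesium alloy ranks first.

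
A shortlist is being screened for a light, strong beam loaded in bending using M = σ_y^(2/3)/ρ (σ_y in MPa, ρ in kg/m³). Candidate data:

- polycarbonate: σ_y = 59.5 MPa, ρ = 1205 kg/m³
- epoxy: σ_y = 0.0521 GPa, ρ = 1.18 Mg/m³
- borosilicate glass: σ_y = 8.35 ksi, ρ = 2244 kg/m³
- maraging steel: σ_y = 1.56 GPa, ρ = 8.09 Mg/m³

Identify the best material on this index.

maraging steel

In SI units:
  polycarbonate: σ_y = 59.50 MPa, ρ = 1205 kg/m³
  epoxy: σ_y = 52.10 MPa, ρ = 1180 kg/m³
  borosilicate glass: σ_y = 57.57 MPa, ρ = 2244 kg/m³
  maraging steel: σ_y = 1560 MPa, ρ = 8090 kg/m³
  maraging steel: M = 16.6×10⁻³
  polycarbonate: M = 12.6×10⁻³
  epoxy: M = 11.8×10⁻³
  borosilicate glass: M = 6.64×10⁻³
Maraging steel ranks first.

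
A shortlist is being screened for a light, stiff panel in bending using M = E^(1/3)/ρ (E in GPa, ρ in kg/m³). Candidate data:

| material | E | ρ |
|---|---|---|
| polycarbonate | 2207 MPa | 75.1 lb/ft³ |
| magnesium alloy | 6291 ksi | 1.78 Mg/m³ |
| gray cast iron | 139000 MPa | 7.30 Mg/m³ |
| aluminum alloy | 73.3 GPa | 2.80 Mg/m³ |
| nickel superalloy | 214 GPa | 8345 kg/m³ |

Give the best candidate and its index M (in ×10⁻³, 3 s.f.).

magnesium alloy, M = 1.97×10⁻³

Normalizing units and computing the index:
  polycarbonate: E = 2.207 GPa, ρ = 1203 kg/m³
  magnesium alloy: E = 43.37 GPa, ρ = 1780 kg/m³
  gray cast iron: E = 139.0 GPa, ρ = 7300 kg/m³
  aluminum alloy: E = 73.30 GPa, ρ = 2800 kg/m³
  nickel superalloy: E = 214.0 GPa, ρ = 8345 kg/m³
  magnesium alloy: M = 1.97×10⁻³
  aluminum alloy: M = 1.49×10⁻³
  polycarbonate: M = 1.08×10⁻³
  nickel superalloy: M = 0.717×10⁻³
  gray cast iron: M = 0.710×10⁻³
The maximum is for magnesium alloy.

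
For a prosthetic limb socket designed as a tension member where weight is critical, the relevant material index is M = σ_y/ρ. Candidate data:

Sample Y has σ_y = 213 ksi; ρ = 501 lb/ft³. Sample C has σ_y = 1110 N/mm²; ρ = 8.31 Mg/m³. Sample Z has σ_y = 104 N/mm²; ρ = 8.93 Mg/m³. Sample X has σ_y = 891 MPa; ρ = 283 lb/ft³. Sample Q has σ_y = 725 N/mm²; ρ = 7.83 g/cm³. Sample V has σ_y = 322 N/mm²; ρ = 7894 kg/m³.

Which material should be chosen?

sample X

In SI units:
  sample Y: σ_y = 1469 MPa, ρ = 8025 kg/m³
  sample C: σ_y = 1110 MPa, ρ = 8310 kg/m³
  sample Z: σ_y = 104.0 MPa, ρ = 8930 kg/m³
  sample X: σ_y = 891.0 MPa, ρ = 4533 kg/m³
  sample Q: σ_y = 725.0 MPa, ρ = 7830 kg/m³
  sample V: σ_y = 322.0 MPa, ρ = 7894 kg/m³
  sample X: M = 197 kN·m/kg
  sample Y: M = 183 kN·m/kg
  sample C: M = 134 kN·m/kg
  sample Q: M = 92.6 kN·m/kg
  sample V: M = 40.8 kN·m/kg
  sample Z: M = 11.6 kN·m/kg
The maximum is for sample X.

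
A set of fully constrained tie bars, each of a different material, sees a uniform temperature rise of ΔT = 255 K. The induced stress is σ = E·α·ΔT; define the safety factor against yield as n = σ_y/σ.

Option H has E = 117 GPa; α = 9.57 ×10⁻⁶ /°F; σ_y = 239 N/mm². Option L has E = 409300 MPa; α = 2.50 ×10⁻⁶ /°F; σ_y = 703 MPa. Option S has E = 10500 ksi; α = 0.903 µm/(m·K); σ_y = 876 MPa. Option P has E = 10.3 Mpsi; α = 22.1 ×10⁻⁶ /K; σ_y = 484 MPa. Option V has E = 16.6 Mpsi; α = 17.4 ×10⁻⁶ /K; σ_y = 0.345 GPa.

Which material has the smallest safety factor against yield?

With everything in SI (GPa, ×10⁻⁶/K, MPa):
  option H: E = 117.0, α = 17.2, σ_y = 239.0 → σ = 514 MPa, n = 0.465
  option L: E = 409.3, α = 4.50, σ_y = 703.0 → σ = 470 MPa, n = 1.50
  option S: E = 72.39, α = 0.903, σ_y = 876.0 → σ = 16.7 MPa, n = 52.5
  option P: E = 71.02, α = 22.1, σ_y = 484.0 → σ = 400 MPa, n = 1.21
  option V: E = 114.5, α = 17.4, σ_y = 345.0 → σ = 508 MPa, n = 0.679
The minimum is option H at n = 0.465.

option H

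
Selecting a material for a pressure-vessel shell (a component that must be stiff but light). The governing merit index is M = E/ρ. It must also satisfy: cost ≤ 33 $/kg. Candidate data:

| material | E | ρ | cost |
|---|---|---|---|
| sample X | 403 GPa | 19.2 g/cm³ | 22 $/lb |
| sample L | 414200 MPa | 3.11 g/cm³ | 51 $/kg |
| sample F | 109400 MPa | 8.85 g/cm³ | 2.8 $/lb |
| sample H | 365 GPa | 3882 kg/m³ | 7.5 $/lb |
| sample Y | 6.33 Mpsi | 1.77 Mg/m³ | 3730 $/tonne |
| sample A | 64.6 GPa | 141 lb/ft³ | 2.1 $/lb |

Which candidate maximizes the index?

Screen on constraints: cost ≤ 33 $/kg. Survivors: sample F, sample H, sample Y, sample A.
After converting to SI:
  sample F: E = 109.4 GPa, ρ = 8850 kg/m³
  sample H: E = 365.0 GPa, ρ = 3882 kg/m³
  sample Y: E = 43.64 GPa, ρ = 1770 kg/m³
  sample A: E = 64.60 GPa, ρ = 2259 kg/m³
  sample H: M = 94.0 MN·m/kg
  sample A: M = 28.6 MN·m/kg
  sample Y: M = 24.7 MN·m/kg
  sample F: M = 12.4 MN·m/kg
Sample H ranks first.

sample H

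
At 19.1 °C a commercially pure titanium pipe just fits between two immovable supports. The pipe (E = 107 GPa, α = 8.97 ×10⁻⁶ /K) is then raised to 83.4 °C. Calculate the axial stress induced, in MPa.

ΔT = 64.30 K. Constrained thermal stress σ = E·α·ΔT = 107.0×10³ MPa × 8.97×10⁻⁶ × 64.30 = 61.7 MPa (compressive).

61.7 MPa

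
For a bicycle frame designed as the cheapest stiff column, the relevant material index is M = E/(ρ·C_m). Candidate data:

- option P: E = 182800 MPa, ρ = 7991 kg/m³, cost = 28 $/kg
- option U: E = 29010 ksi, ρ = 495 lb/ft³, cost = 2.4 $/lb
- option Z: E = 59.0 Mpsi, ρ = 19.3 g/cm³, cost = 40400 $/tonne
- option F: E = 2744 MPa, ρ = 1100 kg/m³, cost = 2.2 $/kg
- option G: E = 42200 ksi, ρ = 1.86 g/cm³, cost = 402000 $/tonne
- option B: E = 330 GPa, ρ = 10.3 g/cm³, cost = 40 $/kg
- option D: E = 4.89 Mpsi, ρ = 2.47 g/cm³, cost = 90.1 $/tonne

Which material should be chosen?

Putting every candidate on a common basis:
  option P: E = 182.8 GPa, ρ = 7991 kg/m³, cost = 28.00 $/kg
  option U: E = 200.0 GPa, ρ = 7929 kg/m³, cost = 5.291 $/kg
  option Z: E = 406.8 GPa, ρ = 19300 kg/m³, cost = 40.40 $/kg
  option F: E = 2.744 GPa, ρ = 1100 kg/m³, cost = 2.200 $/kg
  option G: E = 291.0 GPa, ρ = 1860 kg/m³, cost = 402.0 $/kg
  option B: E = 330.0 GPa, ρ = 10300 kg/m³, cost = 40.00 $/kg
  option D: E = 33.72 GPa, ρ = 2470 kg/m³, cost = 0.09010 $/kg
  option D: M = 151 MN·m per $
  option U: M = 4.77 MN·m per $
  option F: M = 1.13 MN·m per $
  option P: M = 0.817 MN·m per $
  option B: M = 0.801 MN·m per $
  option Z: M = 0.522 MN·m per $
  option G: M = 0.389 MN·m per $
Option D has the largest M.

option D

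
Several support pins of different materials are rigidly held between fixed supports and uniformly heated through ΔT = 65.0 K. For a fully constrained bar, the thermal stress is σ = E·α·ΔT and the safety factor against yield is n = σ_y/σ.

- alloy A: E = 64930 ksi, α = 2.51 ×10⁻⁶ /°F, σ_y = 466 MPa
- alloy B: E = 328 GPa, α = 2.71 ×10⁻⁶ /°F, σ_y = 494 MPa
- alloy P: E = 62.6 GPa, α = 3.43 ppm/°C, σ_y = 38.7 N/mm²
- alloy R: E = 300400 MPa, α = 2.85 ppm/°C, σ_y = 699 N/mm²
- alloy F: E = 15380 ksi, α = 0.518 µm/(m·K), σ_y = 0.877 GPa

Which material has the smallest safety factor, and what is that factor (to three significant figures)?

With everything in SI (GPa, ×10⁻⁶/K, MPa):
  alloy A: E = 447.7, α = 4.52, σ_y = 466.0 → σ = 131 MPa, n = 3.54
  alloy B: E = 328.0, α = 4.88, σ_y = 494.0 → σ = 104 MPa, n = 4.75
  alloy P: E = 62.60, α = 3.43, σ_y = 38.70 → σ = 14.0 MPa, n = 2.77
  alloy R: E = 300.4, α = 2.85, σ_y = 699.0 → σ = 55.6 MPa, n = 12.6
  alloy F: E = 106.0, α = 0.518, σ_y = 877.0 → σ = 3.57 MPa, n = 246
The minimum is alloy P at n = 2.77.

alloy P, n = 2.77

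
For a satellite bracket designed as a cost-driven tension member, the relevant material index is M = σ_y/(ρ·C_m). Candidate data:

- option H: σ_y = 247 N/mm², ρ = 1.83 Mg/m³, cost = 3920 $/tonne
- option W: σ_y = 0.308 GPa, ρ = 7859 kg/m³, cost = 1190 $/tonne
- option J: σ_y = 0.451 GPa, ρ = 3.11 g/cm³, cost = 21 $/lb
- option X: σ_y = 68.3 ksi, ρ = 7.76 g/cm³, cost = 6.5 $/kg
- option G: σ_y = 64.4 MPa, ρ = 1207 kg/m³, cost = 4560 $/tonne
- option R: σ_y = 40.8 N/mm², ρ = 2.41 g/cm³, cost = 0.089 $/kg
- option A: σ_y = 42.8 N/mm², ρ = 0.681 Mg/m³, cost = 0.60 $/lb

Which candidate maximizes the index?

In SI units:
  option H: σ_y = 247.0 MPa, ρ = 1830 kg/m³, cost = 3.920 $/kg
  option W: σ_y = 308.0 MPa, ρ = 7859 kg/m³, cost = 1.190 $/kg
  option J: σ_y = 451.0 MPa, ρ = 3110 kg/m³, cost = 46.30 $/kg
  option X: σ_y = 470.9 MPa, ρ = 7760 kg/m³, cost = 6.500 $/kg
  option G: σ_y = 64.40 MPa, ρ = 1207 kg/m³, cost = 4.560 $/kg
  option R: σ_y = 40.80 MPa, ρ = 2410 kg/m³, cost = 0.08900 $/kg
  option A: σ_y = 42.80 MPa, ρ = 681.0 kg/m³, cost = 1.323 $/kg
  option R: M = 190 kN·m per $
  option A: M = 47.5 kN·m per $
  option H: M = 34.4 kN·m per $
  option W: M = 32.9 kN·m per $
  option G: M = 11.7 kN·m per $
  option X: M = 9.34 kN·m per $
  option J: M = 3.13 kN·m per $
Highest index: option R.

option R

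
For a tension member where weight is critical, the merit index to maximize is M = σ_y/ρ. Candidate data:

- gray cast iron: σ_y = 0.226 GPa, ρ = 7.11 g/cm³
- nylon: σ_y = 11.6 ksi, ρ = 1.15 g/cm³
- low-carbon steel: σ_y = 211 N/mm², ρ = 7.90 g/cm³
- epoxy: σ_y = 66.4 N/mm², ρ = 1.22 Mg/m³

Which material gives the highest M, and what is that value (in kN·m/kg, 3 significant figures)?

Putting every candidate on a common basis:
  gray cast iron: σ_y = 226.0 MPa, ρ = 7110 kg/m³
  nylon: σ_y = 79.98 MPa, ρ = 1150 kg/m³
  low-carbon steel: σ_y = 211.0 MPa, ρ = 7900 kg/m³
  epoxy: σ_y = 66.40 MPa, ρ = 1220 kg/m³
  nylon: M = 69.5 kN·m/kg
  epoxy: M = 54.4 kN·m/kg
  gray cast iron: M = 31.8 kN·m/kg
  low-carbon steel: M = 26.7 kN·m/kg
Highest index: nylon.

nylon, M = 69.5 kN·m/kg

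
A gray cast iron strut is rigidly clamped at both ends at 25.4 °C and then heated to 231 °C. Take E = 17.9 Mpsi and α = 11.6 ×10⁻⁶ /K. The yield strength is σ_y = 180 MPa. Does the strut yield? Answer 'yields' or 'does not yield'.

E = 17.9 Mpsi = 123.4 GPa.
ΔT = 205.6 K. Constrained thermal stress σ = E·α·ΔT = 123.4×10³ MPa × 11.6×10⁻⁶ × 205.6 = 294 MPa (compressive).
Compare to σ_y = 180 MPa: σ ≥ σ_y, so it yields.

yields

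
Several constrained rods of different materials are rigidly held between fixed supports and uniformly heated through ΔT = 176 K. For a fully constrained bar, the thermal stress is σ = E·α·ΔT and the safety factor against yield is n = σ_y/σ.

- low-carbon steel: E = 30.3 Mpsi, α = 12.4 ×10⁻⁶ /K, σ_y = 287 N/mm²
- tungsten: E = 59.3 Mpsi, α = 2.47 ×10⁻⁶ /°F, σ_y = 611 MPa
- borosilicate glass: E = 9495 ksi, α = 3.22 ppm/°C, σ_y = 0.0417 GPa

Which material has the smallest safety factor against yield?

low-carbon steel

Per material, after unit conversion:
  low-carbon steel: E = 208.9, α = 12.4, σ_y = 287.0 → σ = 456 MPa, n = 0.629
  tungsten: E = 408.9, α = 4.45, σ_y = 611.0 → σ = 320 MPa, n = 1.91
  borosilicate glass: E = 65.47, α = 3.22, σ_y = 41.70 → σ = 37.1 MPa, n = 1.12
The minimum is low-carbon steel at n = 0.629.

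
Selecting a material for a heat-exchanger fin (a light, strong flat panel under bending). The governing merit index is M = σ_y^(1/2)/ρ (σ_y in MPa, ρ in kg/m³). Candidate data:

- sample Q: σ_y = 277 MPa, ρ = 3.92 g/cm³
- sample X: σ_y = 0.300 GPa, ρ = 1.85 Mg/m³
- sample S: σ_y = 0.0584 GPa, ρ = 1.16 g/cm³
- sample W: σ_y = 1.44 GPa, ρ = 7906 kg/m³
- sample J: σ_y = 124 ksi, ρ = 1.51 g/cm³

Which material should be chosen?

Normalizing units and computing the index:
  sample Q: σ_y = 277.0 MPa, ρ = 3920 kg/m³
  sample X: σ_y = 300.0 MPa, ρ = 1850 kg/m³
  sample S: σ_y = 58.40 MPa, ρ = 1160 kg/m³
  sample W: σ_y = 1440 MPa, ρ = 7906 kg/m³
  sample J: σ_y = 855.0 MPa, ρ = 1510 kg/m³
  sample J: M = 19.4×10⁻³
  sample X: M = 9.36×10⁻³
  sample S: M = 6.59×10⁻³
  sample W: M = 4.80×10⁻³
  sample Q: M = 4.25×10⁻³
Highest index: sample J.

sample J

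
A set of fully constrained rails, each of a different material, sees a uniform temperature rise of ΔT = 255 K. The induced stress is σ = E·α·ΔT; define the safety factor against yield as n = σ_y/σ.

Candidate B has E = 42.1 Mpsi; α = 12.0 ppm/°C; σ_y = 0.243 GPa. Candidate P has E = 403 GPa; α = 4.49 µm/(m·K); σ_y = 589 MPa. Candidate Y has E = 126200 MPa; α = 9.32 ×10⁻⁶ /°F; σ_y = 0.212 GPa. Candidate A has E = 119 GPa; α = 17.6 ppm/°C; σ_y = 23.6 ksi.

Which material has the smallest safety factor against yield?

candidate B

In consistent units (E in GPa, α in ×10⁻⁶/K, σ_y in MPa):
  candidate B: E = 290.3, α = 12.0, σ_y = 243.0 → σ = 888 MPa, n = 0.274
  candidate P: E = 403.0, α = 4.49, σ_y = 589.0 → σ = 461 MPa, n = 1.28
  candidate Y: E = 126.2, α = 16.8, σ_y = 212.0 → σ = 540 MPa, n = 0.393
  candidate A: E = 119.0, α = 17.6, σ_y = 162.7 → σ = 534 MPa, n = 0.305
The minimum is candidate B at n = 0.274.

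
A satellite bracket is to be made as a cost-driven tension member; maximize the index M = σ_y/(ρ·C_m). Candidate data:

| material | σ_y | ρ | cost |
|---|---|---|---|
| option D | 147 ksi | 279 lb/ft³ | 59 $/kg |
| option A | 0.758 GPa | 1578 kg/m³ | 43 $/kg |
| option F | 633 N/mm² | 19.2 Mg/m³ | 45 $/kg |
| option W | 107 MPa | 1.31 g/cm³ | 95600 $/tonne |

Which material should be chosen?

Convert each candidate to consistent units, then evaluate M:
  option D: σ_y = 1014 MPa, ρ = 4469 kg/m³, cost = 59.00 $/kg
  option A: σ_y = 758.0 MPa, ρ = 1578 kg/m³, cost = 43.00 $/kg
  option F: σ_y = 633.0 MPa, ρ = 19200 kg/m³, cost = 45.00 $/kg
  option W: σ_y = 107.0 MPa, ρ = 1310 kg/m³, cost = 95.60 $/kg
  option A: M = 11.2 kN·m per $
  option D: M = 3.84 kN·m per $
  option W: M = 0.854 kN·m per $
  option F: M = 0.733 kN·m per $
Highest index: option A.

option A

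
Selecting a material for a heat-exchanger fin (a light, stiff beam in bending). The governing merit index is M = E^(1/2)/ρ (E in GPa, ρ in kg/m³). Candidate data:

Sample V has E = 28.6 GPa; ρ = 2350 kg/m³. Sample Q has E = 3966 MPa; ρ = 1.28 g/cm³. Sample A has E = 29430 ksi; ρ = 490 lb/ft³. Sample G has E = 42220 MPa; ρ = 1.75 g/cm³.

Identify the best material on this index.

sample G

After converting to SI:
  sample V: E = 28.60 GPa, ρ = 2350 kg/m³
  sample Q: E = 3.966 GPa, ρ = 1280 kg/m³
  sample A: E = 202.9 GPa, ρ = 7849 kg/m³
  sample G: E = 42.22 GPa, ρ = 1750 kg/m³
  sample G: M = 3.71×10⁻³
  sample V: M = 2.28×10⁻³
  sample A: M = 1.81×10⁻³
  sample Q: M = 1.56×10⁻³
The maximum is for sample G.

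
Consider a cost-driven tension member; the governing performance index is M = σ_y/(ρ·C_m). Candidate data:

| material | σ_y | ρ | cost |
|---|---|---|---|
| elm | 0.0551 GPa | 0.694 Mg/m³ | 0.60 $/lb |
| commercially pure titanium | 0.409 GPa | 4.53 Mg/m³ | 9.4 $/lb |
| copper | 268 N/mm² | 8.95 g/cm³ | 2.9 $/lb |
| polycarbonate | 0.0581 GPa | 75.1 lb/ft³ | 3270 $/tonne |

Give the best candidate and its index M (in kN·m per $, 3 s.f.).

elm, M = 60.0 kN·m per $

After converting to SI:
  elm: σ_y = 55.10 MPa, ρ = 694.0 kg/m³, cost = 1.323 $/kg
  commercially pure titanium: σ_y = 409.0 MPa, ρ = 4530 kg/m³, cost = 20.72 $/kg
  copper: σ_y = 268.0 MPa, ρ = 8950 kg/m³, cost = 6.393 $/kg
  polycarbonate: σ_y = 58.10 MPa, ρ = 1203 kg/m³, cost = 3.270 $/kg
  elm: M = 60.0 kN·m per $
  polycarbonate: M = 14.8 kN·m per $
  copper: M = 4.68 kN·m per $
  commercially pure titanium: M = 4.36 kN·m per $
Highest index: elm.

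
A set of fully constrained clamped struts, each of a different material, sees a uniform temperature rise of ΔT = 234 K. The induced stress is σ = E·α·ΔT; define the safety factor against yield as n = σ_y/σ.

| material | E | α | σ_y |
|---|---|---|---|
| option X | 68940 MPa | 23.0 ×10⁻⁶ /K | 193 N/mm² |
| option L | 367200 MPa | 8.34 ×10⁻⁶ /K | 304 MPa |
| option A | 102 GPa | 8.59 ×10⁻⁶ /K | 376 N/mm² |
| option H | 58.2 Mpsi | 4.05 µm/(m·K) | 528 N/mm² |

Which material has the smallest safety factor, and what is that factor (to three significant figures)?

option L, n = 0.424

With everything in SI (GPa, ×10⁻⁶/K, MPa):
  option X: E = 68.94, α = 23.0, σ_y = 193.0 → σ = 371 MPa, n = 0.520
  option L: E = 367.2, α = 8.34, σ_y = 304.0 → σ = 717 MPa, n = 0.424
  option A: E = 102.0, α = 8.59, σ_y = 376.0 → σ = 205 MPa, n = 1.83
  option H: E = 401.3, α = 4.05, σ_y = 528.0 → σ = 380 MPa, n = 1.39
Option L has the lowest safety factor, n = 0.424.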